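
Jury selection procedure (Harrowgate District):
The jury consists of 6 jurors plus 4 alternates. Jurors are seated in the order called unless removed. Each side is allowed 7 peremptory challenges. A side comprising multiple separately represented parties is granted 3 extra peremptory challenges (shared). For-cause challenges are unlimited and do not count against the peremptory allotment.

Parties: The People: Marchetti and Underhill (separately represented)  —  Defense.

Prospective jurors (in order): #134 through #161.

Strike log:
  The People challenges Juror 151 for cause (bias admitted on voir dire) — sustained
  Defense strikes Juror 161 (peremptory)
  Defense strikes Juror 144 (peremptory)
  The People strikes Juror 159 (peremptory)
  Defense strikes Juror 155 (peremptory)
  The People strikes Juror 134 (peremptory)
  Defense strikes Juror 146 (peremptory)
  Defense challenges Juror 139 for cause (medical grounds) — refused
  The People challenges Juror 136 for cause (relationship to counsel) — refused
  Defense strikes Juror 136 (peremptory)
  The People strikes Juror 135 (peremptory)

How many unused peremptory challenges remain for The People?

The People allotment: 7 base + 3 multi-party = 10.
The People peremptories used: #159, #134, #135 — 3 (for-cause on #151, #136 don't count).
Remaining: 10 − 3 = 7.

7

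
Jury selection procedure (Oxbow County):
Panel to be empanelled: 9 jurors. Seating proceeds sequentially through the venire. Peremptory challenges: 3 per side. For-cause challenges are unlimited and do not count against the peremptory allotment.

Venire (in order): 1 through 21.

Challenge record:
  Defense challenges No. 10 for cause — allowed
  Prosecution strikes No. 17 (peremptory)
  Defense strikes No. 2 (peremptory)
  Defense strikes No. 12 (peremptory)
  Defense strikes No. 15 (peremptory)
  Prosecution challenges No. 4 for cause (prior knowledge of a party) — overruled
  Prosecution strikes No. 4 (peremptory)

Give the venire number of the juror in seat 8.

11

Removed: #2, #4, #10, #12, #15, #17.
Filling seats in venire order through position 8: #1, #3, #5, #6, #7, #8, #9, #11.
So seat 8 is #11.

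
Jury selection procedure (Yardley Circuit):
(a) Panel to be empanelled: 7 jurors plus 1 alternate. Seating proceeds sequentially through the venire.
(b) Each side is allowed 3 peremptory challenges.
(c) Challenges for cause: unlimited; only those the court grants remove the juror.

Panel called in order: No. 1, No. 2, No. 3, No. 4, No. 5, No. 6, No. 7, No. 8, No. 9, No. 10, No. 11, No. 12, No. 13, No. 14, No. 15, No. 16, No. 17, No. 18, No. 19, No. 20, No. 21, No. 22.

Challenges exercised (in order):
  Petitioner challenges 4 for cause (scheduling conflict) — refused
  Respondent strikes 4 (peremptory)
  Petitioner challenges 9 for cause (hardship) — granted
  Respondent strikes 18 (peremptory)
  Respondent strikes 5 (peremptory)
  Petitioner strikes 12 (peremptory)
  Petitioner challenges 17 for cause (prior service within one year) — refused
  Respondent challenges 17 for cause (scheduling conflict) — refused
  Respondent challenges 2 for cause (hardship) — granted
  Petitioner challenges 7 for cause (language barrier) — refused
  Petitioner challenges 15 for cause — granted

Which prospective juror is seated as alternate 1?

13

Removed: #2, #4, #5, #9, #12, #15, #18. (#7, #17 stay — for-cause denied.)
Filling seats in venire order through position 8: #1, #3, #6, #7, #8, #10, #11, #13.
So alternate 1 is #13.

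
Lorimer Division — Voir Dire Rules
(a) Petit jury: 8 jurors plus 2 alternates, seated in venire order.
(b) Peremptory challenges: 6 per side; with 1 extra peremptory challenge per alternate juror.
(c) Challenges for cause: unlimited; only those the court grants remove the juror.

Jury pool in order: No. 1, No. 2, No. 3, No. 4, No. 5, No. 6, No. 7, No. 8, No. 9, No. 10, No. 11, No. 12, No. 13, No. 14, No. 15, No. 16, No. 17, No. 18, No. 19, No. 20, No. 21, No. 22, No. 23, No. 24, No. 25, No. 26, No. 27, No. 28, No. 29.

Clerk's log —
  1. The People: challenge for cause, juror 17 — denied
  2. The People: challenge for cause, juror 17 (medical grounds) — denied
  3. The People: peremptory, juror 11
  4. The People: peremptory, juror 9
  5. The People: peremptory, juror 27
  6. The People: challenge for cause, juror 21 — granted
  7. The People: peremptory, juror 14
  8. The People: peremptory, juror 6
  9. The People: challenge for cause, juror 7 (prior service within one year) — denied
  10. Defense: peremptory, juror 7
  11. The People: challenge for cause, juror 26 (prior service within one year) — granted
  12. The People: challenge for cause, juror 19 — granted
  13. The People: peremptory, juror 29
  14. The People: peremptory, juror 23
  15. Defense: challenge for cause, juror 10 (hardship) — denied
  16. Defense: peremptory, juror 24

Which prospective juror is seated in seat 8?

Removed: #6, #7, #9, #11, #14, #19, #21, #23, #24, #26, #27, #29. (#10, #17 stay — for-cause denied.)
Seating in order: seats 1–8 → #1, #2, #3, #4, #5, #8, #10, #12; alternates → #13, #15.
So seat 8 is #12.

12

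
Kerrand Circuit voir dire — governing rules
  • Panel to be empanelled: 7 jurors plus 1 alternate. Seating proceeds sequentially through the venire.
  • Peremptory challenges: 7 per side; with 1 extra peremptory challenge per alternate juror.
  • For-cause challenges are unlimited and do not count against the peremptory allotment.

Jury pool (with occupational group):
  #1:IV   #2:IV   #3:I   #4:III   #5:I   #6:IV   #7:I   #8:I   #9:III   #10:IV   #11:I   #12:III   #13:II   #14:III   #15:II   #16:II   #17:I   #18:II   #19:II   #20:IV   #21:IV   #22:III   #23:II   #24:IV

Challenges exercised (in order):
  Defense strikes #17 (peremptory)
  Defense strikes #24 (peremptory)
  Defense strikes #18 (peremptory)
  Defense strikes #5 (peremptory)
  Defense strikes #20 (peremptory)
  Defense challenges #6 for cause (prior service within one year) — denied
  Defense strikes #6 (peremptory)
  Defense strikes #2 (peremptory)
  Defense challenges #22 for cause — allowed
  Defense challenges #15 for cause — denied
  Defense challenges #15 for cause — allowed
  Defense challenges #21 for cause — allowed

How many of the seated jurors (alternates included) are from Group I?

Removed: #2, #5, #6, #15, #17, #18, #20, #21, #22, #24.
Seated (8 incl. alternates): #1, #3, #4, #7, #8, #9, #10, #11.
Of those, in Group I: #3, #7, #8, #11 → 4.

4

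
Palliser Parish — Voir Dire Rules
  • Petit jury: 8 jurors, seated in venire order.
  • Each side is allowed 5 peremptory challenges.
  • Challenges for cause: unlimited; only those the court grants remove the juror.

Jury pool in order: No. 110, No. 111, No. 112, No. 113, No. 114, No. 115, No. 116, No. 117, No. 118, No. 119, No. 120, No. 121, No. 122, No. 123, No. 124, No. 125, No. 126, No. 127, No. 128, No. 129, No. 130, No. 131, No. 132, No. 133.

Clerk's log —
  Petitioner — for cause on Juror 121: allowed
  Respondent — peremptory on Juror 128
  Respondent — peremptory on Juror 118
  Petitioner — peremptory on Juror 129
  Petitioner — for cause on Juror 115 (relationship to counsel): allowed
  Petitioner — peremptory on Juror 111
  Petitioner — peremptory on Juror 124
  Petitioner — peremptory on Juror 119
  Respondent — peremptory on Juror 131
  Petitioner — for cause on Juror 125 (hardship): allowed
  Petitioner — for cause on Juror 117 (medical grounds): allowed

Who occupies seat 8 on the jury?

123

Removed: #111, #115, #117, #118, #119, #121, #124, #125, #128, #129, #131.
Seating in order: seats 1–8 → #110, #112, #113, #114, #116, #120, #122, #123.
So seat 8 is #123.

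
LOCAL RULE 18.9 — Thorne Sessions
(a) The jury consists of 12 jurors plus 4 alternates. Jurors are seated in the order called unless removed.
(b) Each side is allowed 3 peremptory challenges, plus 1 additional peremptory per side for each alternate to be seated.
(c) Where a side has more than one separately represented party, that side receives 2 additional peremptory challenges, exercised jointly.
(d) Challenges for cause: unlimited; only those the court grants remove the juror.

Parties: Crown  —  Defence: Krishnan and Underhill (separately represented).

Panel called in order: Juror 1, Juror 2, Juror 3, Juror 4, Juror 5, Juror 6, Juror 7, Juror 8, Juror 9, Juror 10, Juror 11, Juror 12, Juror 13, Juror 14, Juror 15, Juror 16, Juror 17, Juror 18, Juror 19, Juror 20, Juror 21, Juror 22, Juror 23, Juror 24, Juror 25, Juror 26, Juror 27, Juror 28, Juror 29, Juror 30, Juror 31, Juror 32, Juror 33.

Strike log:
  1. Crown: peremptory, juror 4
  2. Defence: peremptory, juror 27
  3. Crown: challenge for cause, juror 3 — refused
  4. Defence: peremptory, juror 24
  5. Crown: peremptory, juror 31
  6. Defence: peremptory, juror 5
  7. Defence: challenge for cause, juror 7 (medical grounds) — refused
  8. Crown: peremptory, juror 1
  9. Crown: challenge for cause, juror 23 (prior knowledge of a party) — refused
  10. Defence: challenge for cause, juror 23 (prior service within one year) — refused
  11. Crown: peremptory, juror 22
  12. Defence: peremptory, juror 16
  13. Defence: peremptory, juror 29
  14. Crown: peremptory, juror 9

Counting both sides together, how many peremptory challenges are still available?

Crown allotment: 3 base + 1 × 4 alternates = 7. Defence allotment: 3 base + 1 × 4 alternates + 2 multi-party = 9.
Crown peremptories used: #4, #31, #1, #22, #9 — 5 (for-cause on #3, #23 don't count).
Defence peremptories used: #27, #24, #5, #16, #29 — 5 (for-cause on #7, #23 don't count).
Remaining: (7 − 5) + (9 − 5) = 6.

6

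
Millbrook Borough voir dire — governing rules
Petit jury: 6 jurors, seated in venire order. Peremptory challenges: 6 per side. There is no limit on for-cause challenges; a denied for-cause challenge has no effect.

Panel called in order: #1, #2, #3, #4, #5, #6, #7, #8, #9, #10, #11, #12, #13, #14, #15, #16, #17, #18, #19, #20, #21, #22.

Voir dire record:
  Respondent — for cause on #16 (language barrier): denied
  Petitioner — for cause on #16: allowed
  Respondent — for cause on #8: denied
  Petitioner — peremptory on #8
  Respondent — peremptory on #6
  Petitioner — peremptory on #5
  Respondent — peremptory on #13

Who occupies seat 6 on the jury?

9

Removed: #5, #6, #8, #13, #16.
Seating in order: seats 1–6 → #1, #2, #3, #4, #7, #9.
So seat 6 is #9.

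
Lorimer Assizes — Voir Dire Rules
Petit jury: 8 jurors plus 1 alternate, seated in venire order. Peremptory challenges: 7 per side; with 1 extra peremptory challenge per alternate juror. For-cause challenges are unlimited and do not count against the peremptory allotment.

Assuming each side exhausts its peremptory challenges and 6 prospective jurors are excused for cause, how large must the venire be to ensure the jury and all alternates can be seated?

31

Seats to fill: 8 + 1 alternates = 9.
Peremptories: 7 + 1×1 = 8 per side × 2 sides = 16.
For-cause removals: 6.
Minimum venire: 9 + 16 + 6 = 31.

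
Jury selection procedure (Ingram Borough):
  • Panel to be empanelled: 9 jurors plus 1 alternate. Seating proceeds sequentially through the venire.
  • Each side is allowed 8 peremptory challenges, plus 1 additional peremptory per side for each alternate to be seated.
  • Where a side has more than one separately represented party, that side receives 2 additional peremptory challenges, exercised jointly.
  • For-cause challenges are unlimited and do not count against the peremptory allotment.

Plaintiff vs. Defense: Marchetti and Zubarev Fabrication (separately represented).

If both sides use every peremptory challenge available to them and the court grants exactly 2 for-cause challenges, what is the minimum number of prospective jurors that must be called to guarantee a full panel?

32

Seats to fill: 9 + 1 alternates = 10.
Peremptories — Plaintiff: 8 + 1×1 = 9; Defense: 8 + 1×1 + 2 = 11; total 20.
For-cause removals: 2.
Minimum venire: 10 + 20 + 2 = 32.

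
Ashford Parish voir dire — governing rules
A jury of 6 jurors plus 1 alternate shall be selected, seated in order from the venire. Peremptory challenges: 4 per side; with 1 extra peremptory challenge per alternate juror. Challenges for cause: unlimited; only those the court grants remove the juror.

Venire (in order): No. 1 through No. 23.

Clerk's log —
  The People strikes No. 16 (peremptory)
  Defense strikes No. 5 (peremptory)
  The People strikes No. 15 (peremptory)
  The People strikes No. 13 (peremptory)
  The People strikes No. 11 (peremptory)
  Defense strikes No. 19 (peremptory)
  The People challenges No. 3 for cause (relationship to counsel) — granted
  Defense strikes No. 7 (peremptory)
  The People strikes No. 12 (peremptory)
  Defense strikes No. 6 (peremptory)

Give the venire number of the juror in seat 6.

Removed: #3, #5, #6, #7, #11, #12, #13, #15, #16, #19.
Filling seats in venire order through position 6: #1, #2, #4, #8, #9, #10.
So seat 6 is #10.

10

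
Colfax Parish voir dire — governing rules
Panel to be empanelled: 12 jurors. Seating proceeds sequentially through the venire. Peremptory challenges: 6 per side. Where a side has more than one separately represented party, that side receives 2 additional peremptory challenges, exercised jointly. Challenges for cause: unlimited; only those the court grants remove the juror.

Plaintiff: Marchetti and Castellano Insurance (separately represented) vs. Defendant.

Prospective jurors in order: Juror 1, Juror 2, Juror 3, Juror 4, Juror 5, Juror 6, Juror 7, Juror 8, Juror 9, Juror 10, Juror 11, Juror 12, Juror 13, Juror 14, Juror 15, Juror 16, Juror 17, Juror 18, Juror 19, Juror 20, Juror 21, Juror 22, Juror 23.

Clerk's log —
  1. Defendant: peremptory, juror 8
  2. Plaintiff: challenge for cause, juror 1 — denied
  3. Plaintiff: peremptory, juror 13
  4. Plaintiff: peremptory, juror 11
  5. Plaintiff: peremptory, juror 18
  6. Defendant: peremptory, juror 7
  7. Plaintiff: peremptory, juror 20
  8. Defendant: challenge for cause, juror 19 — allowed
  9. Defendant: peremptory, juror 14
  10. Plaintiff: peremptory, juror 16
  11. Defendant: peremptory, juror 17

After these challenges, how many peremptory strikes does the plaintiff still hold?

3

Plaintiff allotment: 6 base + 2 multi-party = 8.
Plaintiff peremptories used: #13, #11, #18, #20, #16 — 5 (the for-cause on #1 doesn't count).
Remaining: 8 − 5 = 3.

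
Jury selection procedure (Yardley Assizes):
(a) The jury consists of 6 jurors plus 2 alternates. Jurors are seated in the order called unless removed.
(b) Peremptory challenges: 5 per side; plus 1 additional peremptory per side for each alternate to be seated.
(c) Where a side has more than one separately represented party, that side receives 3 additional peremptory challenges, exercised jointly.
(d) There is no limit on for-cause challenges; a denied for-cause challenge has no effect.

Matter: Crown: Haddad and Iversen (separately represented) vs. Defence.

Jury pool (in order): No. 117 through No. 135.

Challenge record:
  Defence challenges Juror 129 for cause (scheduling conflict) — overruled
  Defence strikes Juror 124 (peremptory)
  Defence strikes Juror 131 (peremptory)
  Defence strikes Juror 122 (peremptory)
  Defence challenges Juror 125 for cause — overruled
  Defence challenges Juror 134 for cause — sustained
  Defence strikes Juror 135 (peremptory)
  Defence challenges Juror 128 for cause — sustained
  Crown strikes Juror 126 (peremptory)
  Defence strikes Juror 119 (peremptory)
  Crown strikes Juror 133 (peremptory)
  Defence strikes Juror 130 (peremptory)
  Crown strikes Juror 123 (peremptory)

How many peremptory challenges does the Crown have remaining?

7

Crown allotment: 5 base + 1 × 2 alternates + 3 multi-party = 10.
Crown peremptories used: #126, #133, #123 — 3.
Remaining: 10 − 3 = 7.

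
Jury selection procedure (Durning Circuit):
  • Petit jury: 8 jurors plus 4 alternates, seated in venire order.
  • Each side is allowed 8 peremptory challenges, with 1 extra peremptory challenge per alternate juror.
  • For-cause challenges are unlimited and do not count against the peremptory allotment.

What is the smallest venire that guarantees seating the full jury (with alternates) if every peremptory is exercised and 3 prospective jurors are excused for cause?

Seats to fill: 8 + 4 alternates = 12.
Peremptories: 8 + 1×4 = 12 per side × 2 sides = 24.
For-cause removals: 3.
Minimum venire: 12 + 24 + 3 = 39.

39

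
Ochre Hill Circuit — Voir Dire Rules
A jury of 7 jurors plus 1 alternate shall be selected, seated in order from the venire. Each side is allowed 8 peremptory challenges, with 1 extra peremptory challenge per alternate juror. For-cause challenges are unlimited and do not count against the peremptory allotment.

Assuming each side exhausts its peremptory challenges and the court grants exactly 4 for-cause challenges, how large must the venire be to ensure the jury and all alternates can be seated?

30

Seats to fill: 7 + 1 alternates = 8.
Peremptories: 8 + 1×1 = 9 per side × 2 sides = 18.
For-cause removals: 4.
Minimum venire: 8 + 18 + 4 = 30.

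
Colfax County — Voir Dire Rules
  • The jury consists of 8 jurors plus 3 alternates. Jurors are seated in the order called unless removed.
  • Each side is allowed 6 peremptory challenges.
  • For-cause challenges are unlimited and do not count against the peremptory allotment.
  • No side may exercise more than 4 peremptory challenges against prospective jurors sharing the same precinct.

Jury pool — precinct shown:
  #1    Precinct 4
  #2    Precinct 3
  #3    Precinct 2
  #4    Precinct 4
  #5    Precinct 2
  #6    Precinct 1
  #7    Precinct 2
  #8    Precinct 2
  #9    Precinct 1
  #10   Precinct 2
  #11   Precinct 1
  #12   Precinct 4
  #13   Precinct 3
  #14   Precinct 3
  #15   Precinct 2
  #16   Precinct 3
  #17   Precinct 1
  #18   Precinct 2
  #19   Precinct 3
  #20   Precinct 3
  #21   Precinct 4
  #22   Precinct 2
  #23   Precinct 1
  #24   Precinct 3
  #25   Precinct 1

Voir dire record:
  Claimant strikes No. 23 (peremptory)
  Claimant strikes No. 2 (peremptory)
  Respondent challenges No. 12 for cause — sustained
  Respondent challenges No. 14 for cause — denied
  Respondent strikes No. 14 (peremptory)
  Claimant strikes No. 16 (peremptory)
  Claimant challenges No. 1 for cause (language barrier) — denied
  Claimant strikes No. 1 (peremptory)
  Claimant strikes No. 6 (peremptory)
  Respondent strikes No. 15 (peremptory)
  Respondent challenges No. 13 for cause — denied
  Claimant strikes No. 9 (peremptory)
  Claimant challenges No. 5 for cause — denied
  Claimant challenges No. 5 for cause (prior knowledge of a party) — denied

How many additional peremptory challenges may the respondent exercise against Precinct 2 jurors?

3

Respondent peremptories so far: #14, #15 — 2 of 6 used, 4 left overall.
Against Precinct 2: #15 — 1 used; per-precinct cap 4 leaves 3.
Binding limit: min(4, 3) = 3.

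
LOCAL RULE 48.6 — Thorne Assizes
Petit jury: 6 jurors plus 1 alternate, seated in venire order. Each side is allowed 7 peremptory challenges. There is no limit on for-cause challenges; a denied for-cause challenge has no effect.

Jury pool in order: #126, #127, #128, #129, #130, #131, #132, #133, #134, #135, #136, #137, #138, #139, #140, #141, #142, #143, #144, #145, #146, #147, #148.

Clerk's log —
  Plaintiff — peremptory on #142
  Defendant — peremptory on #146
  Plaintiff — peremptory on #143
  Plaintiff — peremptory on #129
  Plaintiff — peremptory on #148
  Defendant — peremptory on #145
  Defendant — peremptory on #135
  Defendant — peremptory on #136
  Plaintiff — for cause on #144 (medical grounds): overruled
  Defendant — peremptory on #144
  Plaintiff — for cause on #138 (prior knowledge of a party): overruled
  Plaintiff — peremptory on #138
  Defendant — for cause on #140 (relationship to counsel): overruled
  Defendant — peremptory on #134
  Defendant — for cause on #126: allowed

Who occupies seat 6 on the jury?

Removed: #126, #129, #134, #135, #136, #138, #142, #143, #144, #145, #146, #148. (#140 stays — for-cause denied.)
Filling seats in venire order through position 6: #127, #128, #130, #131, #132, #133.
So seat 6 is #133.

133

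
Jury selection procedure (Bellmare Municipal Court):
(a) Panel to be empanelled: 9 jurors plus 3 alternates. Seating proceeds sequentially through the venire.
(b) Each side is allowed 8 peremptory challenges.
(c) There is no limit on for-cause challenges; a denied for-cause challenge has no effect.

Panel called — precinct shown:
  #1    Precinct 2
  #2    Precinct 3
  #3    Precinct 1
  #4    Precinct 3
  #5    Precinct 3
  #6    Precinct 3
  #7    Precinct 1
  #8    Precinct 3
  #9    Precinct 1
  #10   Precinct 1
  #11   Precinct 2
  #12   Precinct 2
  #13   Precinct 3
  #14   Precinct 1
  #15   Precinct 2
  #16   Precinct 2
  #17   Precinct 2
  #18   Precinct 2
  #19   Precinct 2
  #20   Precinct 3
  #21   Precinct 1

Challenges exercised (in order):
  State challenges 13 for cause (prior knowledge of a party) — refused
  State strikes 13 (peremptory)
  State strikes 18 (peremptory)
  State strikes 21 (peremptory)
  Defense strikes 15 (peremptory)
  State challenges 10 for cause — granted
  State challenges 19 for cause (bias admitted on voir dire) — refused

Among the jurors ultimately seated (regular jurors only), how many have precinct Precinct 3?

Removed: #10, #13, #15, #18, #21.
Seated jurors 1–9: #1, #2, #3, #4, #5, #6, #7, #8, #9 (alternates #11, #12, #14 not counted).
Of those, in Precinct 3: #2, #4, #5, #6, #8 → 5.

5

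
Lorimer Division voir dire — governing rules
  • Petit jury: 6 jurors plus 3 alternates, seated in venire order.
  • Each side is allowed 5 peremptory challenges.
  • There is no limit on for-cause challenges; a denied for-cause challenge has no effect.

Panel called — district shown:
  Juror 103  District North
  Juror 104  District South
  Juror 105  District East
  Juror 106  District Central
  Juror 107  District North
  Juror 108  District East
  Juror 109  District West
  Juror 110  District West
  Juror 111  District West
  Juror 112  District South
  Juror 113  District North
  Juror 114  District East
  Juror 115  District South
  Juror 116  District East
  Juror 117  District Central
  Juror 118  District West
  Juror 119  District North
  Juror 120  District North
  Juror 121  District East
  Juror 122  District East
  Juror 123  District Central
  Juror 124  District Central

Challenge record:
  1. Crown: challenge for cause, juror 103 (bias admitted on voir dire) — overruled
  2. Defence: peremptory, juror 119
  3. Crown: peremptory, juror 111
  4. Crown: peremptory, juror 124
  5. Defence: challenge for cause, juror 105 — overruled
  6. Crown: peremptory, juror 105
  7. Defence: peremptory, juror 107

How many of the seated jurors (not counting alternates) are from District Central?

Removed: #105, #107, #111, #119, #124.
Seated jurors 1–6: #103, #104, #106, #108, #109, #110 (alternates #112, #113, #114 not counted).
Of those, in District Central: #106 → 1.

1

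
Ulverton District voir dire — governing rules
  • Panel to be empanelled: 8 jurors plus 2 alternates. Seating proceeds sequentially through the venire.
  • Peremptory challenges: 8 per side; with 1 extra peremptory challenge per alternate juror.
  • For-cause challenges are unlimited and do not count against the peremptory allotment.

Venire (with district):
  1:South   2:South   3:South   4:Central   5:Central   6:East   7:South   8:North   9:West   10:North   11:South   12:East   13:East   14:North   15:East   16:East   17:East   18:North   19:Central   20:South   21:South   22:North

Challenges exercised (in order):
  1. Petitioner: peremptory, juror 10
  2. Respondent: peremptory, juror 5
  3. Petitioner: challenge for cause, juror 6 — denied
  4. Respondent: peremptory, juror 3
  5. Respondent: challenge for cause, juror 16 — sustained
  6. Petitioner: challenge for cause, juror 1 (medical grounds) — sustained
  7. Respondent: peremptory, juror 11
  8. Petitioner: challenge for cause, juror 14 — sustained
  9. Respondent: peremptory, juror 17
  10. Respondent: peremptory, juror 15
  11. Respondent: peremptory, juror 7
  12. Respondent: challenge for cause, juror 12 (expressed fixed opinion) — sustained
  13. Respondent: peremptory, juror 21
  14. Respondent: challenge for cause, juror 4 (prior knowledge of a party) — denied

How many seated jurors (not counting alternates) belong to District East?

Removed: #1, #3, #5, #7, #10, #11, #12, #14, #15, #16, #17, #21.
Seated jurors 1–8: #2, #4, #6, #8, #9, #13, #18, #19 (alternates #20, #22 not counted).
Of those, in District East: #6, #13 → 2.

2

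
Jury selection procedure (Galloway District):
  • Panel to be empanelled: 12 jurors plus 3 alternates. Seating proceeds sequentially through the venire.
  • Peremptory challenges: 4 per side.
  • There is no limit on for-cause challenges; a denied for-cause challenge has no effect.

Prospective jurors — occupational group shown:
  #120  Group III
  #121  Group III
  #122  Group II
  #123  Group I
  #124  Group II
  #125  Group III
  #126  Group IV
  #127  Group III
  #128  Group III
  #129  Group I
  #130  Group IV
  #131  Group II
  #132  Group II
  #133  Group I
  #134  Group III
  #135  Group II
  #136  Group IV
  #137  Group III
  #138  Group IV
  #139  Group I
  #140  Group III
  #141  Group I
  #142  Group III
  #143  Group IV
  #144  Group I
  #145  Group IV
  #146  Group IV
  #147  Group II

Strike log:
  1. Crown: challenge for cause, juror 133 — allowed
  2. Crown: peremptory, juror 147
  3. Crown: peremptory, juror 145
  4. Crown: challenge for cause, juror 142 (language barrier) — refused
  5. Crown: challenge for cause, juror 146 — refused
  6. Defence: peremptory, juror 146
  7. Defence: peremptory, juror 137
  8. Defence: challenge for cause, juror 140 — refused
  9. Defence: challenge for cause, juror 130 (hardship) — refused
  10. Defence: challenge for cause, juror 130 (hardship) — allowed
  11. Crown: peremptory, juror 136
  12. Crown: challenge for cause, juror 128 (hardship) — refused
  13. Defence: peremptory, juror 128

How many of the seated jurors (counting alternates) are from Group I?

Removed: #128, #130, #133, #136, #137, #145, #146, #147.
Seated (15 incl. alternates): #120, #121, #122, #123, #124, #125, #126, #127, #129, #131, #132, #134, #135, #138, #139.
Of those, in Group I: #123, #129, #139 → 3.

3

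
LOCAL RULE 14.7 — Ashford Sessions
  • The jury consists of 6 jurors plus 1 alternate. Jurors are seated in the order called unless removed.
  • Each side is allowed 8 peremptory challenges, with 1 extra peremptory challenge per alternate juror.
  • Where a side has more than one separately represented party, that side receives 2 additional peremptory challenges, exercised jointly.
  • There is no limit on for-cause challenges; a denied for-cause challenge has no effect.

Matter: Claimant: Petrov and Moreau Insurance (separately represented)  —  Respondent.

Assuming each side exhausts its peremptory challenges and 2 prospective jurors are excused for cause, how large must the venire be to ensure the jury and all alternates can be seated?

29

Seats to fill: 6 + 1 alternates = 7.
Peremptories — Claimant: 8 + 1×1 + 2 = 11; Respondent: 8 + 1×1 = 9; total 20.
For-cause removals: 2.
Minimum venire: 7 + 20 + 2 = 29.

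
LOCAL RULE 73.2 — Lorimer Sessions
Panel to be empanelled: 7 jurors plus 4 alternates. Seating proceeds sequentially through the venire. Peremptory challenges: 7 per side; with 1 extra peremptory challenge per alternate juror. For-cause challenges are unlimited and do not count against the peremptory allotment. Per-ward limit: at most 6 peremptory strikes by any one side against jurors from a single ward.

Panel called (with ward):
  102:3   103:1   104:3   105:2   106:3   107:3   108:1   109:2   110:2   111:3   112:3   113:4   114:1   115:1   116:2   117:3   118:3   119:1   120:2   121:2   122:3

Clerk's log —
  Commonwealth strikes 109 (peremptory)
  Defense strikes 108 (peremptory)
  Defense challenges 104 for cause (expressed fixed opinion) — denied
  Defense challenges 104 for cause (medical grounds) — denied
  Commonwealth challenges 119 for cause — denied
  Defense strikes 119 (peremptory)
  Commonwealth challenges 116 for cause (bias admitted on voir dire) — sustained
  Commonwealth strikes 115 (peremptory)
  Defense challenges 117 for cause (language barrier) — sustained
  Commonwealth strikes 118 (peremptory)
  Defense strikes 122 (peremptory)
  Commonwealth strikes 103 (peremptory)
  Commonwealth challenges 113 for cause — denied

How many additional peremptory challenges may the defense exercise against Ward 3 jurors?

Defense peremptories so far: #108, #119, #122 — 3 of 11 used, 8 left overall.
Against Ward 3: #122 — 1 used; per-ward cap 6 leaves 5.
Binding limit: min(8, 5) = 5.

5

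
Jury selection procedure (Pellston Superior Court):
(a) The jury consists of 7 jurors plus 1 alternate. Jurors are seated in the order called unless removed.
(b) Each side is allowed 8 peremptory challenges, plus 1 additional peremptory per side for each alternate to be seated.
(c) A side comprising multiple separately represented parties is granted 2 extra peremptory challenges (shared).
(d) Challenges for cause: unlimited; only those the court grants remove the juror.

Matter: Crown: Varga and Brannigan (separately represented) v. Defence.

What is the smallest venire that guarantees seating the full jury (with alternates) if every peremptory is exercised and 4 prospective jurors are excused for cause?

Seats to fill: 7 + 1 alternates = 8.
Peremptories — Crown: 8 + 1×1 + 2 = 11; Defence: 8 + 1×1 = 9; total 20.
For-cause removals: 4.
Minimum venire: 8 + 20 + 4 = 32.

32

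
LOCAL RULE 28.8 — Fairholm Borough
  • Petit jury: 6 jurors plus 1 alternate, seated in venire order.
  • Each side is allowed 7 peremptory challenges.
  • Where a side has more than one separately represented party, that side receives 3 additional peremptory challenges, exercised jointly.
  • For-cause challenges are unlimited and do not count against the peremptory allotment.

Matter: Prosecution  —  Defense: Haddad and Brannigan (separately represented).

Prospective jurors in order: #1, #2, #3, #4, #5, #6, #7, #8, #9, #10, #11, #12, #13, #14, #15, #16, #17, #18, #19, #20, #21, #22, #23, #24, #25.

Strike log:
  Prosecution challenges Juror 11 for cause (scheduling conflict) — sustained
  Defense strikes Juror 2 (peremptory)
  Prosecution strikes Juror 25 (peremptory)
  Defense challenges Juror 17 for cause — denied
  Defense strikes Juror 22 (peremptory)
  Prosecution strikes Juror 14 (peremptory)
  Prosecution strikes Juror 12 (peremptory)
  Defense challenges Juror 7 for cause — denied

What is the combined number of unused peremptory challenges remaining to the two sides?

12

Prosecution allotment: 7. Defense allotment: 7 base + 3 multi-party = 10.
Prosecution peremptories used: #25, #14, #12 — 3 (the for-cause on #11 doesn't count).
Defense peremptories used: #2, #22 — 2 (for-cause on #17, #7 don't count).
Remaining: (7 − 3) + (10 − 2) = 12.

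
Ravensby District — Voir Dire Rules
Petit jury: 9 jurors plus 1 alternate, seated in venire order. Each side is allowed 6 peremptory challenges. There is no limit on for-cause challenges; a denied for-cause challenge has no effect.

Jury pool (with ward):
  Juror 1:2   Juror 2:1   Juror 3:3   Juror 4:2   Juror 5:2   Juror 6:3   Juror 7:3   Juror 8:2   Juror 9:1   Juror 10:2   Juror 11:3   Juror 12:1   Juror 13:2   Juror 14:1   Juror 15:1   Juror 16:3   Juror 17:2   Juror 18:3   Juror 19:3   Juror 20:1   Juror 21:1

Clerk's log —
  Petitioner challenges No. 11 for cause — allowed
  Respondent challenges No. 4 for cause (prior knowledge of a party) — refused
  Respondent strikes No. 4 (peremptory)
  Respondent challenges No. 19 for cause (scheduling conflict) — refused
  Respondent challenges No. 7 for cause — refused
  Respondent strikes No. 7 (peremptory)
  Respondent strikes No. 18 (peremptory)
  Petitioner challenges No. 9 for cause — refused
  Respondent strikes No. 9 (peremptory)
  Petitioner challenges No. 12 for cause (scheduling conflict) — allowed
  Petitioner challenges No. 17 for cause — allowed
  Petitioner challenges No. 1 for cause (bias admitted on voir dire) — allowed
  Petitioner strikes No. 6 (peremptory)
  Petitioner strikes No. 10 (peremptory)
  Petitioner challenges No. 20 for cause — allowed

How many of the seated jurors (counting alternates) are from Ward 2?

3

Removed: #1, #4, #6, #7, #9, #10, #11, #12, #17, #18, #20.
Seated (10 incl. alternates): #2, #3, #5, #8, #13, #14, #15, #16, #19, #21.
Of those, in Ward 2: #5, #8, #13 → 3.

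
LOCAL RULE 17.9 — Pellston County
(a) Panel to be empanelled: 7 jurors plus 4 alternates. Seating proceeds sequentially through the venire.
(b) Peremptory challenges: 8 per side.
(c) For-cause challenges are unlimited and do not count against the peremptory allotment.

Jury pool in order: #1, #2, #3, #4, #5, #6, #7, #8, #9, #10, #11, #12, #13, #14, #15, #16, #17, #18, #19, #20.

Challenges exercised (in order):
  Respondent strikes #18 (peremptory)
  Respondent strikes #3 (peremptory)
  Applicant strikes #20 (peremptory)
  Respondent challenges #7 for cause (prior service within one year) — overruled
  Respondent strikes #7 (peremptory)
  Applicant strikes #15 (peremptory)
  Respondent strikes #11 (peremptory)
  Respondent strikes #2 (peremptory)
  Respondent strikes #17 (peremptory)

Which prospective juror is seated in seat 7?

10

Removed: #2, #3, #7, #11, #15, #17, #18, #20.
Filling seats in venire order through position 7: #1, #4, #5, #6, #8, #9, #10.
So seat 7 is #10.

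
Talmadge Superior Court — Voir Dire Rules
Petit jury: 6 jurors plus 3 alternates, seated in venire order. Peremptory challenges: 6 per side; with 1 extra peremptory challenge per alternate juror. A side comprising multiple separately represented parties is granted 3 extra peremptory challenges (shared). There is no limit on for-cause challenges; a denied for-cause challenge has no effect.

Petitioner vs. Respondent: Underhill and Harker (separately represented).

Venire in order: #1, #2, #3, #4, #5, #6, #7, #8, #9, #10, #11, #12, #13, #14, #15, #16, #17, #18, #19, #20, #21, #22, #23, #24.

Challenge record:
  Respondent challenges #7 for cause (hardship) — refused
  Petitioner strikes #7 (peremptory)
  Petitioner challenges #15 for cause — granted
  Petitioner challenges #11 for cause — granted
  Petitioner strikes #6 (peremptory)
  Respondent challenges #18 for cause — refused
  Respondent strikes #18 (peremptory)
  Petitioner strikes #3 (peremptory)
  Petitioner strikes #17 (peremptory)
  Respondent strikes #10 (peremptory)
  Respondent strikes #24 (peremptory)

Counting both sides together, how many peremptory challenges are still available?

14

Petitioner allotment: 6 base + 1 × 3 alternates = 9. Respondent allotment: 6 base + 1 × 3 alternates + 3 multi-party = 12.
Petitioner peremptories used: #7, #6, #3, #17 — 4 (for-cause on #15, #11 don't count).
Respondent peremptories used: #18, #10, #24 — 3 (for-cause on #7, #18 don't count).
Remaining: (9 − 4) + (12 − 3) = 14.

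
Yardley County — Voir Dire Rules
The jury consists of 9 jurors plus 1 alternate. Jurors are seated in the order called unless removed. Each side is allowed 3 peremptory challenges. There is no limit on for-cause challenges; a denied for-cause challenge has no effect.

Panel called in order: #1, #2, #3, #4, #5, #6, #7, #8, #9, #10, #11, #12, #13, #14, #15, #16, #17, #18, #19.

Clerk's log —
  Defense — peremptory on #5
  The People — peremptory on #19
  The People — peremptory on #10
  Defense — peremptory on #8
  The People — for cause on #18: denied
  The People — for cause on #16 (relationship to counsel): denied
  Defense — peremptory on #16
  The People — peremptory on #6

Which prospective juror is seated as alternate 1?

Removed: #5, #6, #8, #10, #16, #19. (#18 stays — for-cause denied.)
Seating in order: seats 1–9 → #1, #2, #3, #4, #7, #9, #11, #12, #13; alternates → #14.
So alternate 1 is #14.

14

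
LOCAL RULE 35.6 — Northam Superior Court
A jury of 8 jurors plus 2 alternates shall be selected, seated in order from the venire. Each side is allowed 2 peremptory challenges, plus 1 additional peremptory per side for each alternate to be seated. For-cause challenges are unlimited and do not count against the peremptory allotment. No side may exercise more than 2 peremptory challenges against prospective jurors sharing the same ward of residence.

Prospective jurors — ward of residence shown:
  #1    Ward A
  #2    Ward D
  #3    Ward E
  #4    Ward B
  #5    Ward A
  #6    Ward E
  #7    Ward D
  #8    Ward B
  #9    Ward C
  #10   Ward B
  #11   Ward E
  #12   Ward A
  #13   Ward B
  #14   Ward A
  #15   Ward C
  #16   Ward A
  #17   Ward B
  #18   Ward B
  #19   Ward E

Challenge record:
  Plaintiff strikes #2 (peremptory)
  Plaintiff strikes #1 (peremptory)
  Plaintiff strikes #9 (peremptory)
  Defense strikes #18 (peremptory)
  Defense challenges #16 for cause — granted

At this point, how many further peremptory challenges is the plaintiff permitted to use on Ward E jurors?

1

Plaintiff peremptories so far: #2, #1, #9 — 3 of 4 used, 1 left overall.
Against Ward E: none yet — per-ward cap 2 leaves 2.
Binding limit: min(1, 2) = 1.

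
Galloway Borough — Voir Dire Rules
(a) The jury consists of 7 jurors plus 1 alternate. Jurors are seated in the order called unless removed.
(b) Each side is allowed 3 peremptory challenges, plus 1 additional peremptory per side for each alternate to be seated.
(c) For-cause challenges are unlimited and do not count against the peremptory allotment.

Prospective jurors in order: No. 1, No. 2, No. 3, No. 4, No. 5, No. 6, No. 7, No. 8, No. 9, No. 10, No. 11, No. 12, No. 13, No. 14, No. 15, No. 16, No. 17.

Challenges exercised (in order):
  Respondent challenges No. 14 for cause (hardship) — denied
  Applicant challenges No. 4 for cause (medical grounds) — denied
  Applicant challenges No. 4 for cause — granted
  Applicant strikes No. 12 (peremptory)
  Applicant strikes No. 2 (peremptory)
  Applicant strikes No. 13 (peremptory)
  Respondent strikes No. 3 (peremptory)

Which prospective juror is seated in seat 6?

9

Removed: #2, #3, #4, #12, #13. (#14 stays — for-cause denied.)
Filling seats in venire order through position 6: #1, #5, #6, #7, #8, #9.
So seat 6 is #9.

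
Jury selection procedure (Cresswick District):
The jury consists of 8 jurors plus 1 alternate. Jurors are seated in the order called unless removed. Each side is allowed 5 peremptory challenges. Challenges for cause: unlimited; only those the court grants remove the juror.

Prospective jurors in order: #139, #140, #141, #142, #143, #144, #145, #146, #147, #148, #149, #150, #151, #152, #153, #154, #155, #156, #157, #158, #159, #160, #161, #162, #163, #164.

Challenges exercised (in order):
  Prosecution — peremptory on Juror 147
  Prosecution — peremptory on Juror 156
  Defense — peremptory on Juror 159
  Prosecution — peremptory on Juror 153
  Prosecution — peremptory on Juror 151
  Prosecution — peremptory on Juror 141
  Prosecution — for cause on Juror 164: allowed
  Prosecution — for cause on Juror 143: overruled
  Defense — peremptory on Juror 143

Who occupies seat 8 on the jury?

Removed: #141, #143, #147, #151, #153, #156, #159, #164.
Seating in order: seats 1–8 → #139, #140, #142, #144, #145, #146, #148, #149; alternates → #150.
So seat 8 is #149.

149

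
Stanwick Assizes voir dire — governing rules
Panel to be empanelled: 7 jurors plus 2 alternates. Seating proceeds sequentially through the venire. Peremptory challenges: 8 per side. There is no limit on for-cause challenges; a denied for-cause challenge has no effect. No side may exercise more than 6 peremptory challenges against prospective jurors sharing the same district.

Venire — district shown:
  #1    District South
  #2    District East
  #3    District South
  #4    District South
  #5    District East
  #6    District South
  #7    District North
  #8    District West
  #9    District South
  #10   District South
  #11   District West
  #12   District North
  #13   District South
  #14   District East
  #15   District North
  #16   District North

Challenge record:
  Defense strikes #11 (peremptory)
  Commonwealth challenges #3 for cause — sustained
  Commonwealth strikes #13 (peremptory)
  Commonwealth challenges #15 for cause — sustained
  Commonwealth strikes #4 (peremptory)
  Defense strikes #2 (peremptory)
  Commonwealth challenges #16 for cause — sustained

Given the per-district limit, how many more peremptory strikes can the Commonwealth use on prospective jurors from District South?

4

Commonwealth peremptories so far: #13, #4 — 2 of 8 used, 6 left overall.
Against District South: #13, #4 — 2 used; per-district cap 6 leaves 4.
Binding limit: min(6, 4) = 4.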